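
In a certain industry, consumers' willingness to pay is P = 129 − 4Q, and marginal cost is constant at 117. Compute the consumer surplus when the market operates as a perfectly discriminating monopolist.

A perfectly discriminating monopolist sells every unit with P(Q) ≥ MC(Q), so output equals the competitive quantity Q = 3. Each buyer pays their reservation price, so CS = 0 and the firm captures all surplus.
CS = 0.

CS = 0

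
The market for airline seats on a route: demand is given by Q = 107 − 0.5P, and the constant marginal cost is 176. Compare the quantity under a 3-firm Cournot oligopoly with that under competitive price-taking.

Cournot: Q = 14.25; Competition: Q = 19

Inverting demand: P = 214 − 2Q.
In a 3-firm Cournot equilibrium, symmetry and the first-order condition give q = (214 − 176)/(8) = 4.75. So Q = 14.25 and P = 185.5.
Under competition P = MC = 176, so Q = (214 − 176)/2 = 19.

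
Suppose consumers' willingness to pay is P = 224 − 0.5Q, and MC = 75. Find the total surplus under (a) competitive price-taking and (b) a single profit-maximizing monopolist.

Perfect competition: P = MC = 75, so 224 − 0.5Q = 75 and Q = 298.
CS = ½·(224 − 75)·298 = 22201; PS = (75 − 75)·298 = 0; TS = 22201.
The monopolist equates marginal revenue to marginal cost: 224 − Q = 75, so Q = 149. From demand, P = 149.5.
CS = ½·(224 − 149.5)·149 = 5550.25; PS = (149.5 − 75)·149 = 11100.5; TS = 16650.75.

Competition: TS = 22201; Monopoly: TS = 16650.75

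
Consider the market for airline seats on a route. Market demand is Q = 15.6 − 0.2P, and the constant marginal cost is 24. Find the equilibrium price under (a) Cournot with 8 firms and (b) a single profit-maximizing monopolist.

Inverting demand: P = 78 − 5Q.
Cournot with 8 identical firms: the symmetric best-response condition is 78 − 45q = 24. Each firm produces q = 1.2, total output Q = 9.6, price P = 30.
A monopolist chooses Q where MR = MC. MR = 78 − 10Q; setting this equal to 24 gives Q = 5.4 and P = 51.

Cournot: P = 30; Monopoly: P = 51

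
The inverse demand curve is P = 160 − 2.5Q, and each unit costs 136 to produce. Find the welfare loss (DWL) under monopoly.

DWL = 28.8

Under competition P = MC = 136, so Q = (160 − 136)/2.5 = 9.6.
A monopolist chooses Q where MR = MC. MR = 160 − 5Q; setting this equal to 136 gives Q = 4.8 and P = 148.
DWL is the triangle between Q = 4.8 and Q = 9.6: ½·(9.6 − 4.8)·(148 − 136) = 28.8.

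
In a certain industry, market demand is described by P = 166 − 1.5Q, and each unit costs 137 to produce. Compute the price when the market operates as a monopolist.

The monopolist equates marginal revenue to marginal cost: 166 − 3Q = 137, so Q = 29/3. From demand, P = 151.5.

P = 151.5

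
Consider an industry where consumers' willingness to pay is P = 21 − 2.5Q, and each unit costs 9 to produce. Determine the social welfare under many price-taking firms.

TS = 28.8

Competitive firms price at marginal cost: P = 9, giving Q = 4.8.
CS = ½·(21 − 9)·4.8 = 28.8; PS = (9 − 9)·4.8 = 0; TS = 28.8.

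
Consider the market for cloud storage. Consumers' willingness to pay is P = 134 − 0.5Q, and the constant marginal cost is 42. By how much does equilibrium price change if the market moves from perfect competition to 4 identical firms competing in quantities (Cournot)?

P rises by 18.4

Under competition P = MC = 42, so Q = (134 − 42)/0.5 = 184.
Cournot with 4 identical firms: the symmetric best-response condition is 134 − 2.5q = 42. Each firm produces q = 36.8, total output Q = 147.2, price P = 60.4.
Change in equilibrium price: 60.4 − 42 = 18.4.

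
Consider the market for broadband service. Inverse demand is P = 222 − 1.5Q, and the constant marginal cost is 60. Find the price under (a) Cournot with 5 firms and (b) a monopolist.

In a 5-firm Cournot equilibrium, symmetry and the first-order condition give q = (222 − 60)/(9) = 18. So Q = 90 and P = 87.
A monopolist chooses Q where MR = MC. MR = 222 − 3Q; setting this equal to 60 gives Q = 54 and P = 141.

Cournot: P = 87; Monopoly: P = 141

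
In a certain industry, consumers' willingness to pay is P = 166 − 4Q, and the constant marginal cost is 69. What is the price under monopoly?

P = 117.5

A monopolist chooses Q where MR = MC. MR = 166 − 8Q; setting this equal to 69 gives Q = 12.125 and P = 117.5.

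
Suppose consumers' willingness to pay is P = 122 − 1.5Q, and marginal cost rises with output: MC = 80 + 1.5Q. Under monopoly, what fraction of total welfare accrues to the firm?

Monopoly sets MR = MC: 122 − 3Q = 80 + 1.5Q ⇒ Q = 28/3, P = 122 − 1.5·28/3 = 108.
CS = ½·(122 − 108)·28/3 = 196/3.
PS = P·Q − VC(Q) = 108·28/3 − (80·28/3 + ½·1.5·(28/3)²) = 196.
Share captured = PS/TS = 196/(784/3) = 0.75.

PS/TS = 0.75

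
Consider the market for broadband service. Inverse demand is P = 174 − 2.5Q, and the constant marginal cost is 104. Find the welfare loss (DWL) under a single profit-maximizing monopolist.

DWL = 245

Under competition P = MC = 104, so Q = (174 − 104)/2.5 = 28.
Monopoly sets MR = MC: 174 − 5Q = 104 ⇒ Q = 14, P = 174 − 2.5·14 = 139.
DWL is the triangle between Q = 14 and Q = 28: ½·(28 − 14)·(139 − 104) = 245.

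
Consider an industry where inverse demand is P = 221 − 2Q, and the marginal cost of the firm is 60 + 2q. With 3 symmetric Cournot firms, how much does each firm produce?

q_i = 16.1

Cournot with 3 identical firms: the symmetric best-response condition is 221 − 8q = 60 + 2q. Each firm produces q = 16.1, total output Q = 48.3, price P = 124.4.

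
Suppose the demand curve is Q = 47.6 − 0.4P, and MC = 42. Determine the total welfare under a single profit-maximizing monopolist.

Inverting demand: P = 119 − 2.5Q.
A monopolist chooses Q where MR = MC. MR = 119 − 5Q; setting this equal to 42 gives Q = 15.4 and P = 80.5.
CS = ½·(119 − 80.5)·15.4 = 296.45; PS = (80.5 − 42)·15.4 = 592.9; TS = 889.35.

TS = 889.35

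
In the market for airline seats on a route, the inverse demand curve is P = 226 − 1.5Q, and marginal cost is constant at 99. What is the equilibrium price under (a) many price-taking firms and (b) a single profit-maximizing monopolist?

Perfect competition: P = MC = 99, so 226 − 1.5Q = 99 and Q = 254/3.
A monopolist chooses Q where MR = MC. MR = 226 − 3Q; setting this equal to 99 gives Q = 127/3 and P = 162.5.

Competition: P = 99; Monopoly: P = 162.5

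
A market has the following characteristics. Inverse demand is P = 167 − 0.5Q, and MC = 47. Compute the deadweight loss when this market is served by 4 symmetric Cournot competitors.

DWL = 576

Under competition P = MC = 47, so Q = (167 − 47)/0.5 = 240.
In a 4-firm Cournot equilibrium, symmetry and the first-order condition give q = (167 − 47)/(2.5) = 48. So Q = 192 and P = 71.
DWL is the triangle between Q = 192 and Q = 240: ½·(240 − 192)·(71 − 47) = 576.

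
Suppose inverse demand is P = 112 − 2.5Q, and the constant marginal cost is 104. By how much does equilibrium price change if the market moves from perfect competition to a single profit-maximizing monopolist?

P rises by 4

Perfect competition: P = MC = 104, so 112 − 2.5Q = 104 and Q = 3.2.
The monopolist equates marginal revenue to marginal cost: 112 − 5Q = 104, so Q = 1.6. From demand, P = 108.
Change in equilibrium price: 108 − 104 = 4.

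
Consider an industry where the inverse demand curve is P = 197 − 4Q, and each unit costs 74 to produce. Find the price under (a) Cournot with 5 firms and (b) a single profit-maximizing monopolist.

Cournot: P = 94.5; Monopoly: P = 135.5

With 5 symmetric Cournot firms, each firm's FOC gives 197 − 24q = 74, so q = 5.125, Q = 5·5.125 = 25.625, and P = 94.5.
A monopolist chooses Q where MR = MC. MR = 197 − 8Q; setting this equal to 74 gives Q = 15.375 and P = 135.5.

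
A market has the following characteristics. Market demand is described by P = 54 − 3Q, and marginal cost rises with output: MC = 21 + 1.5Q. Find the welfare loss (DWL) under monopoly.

Competitive equilibrium sets price equal to marginal cost: 54 − 3Q = 21 + 1.5Q, so Q = 22/3 and P = 32.
A monopolist chooses Q where MR = MC. MR = 54 − 6Q; setting this equal to 21 + 1.5Q gives Q = 4.4 and P = 40.8.
CS = ½·(54 − 32)·22/3 = 242/3; PS = (32·22/3 − 21·22/3 − ½·1.5·(22/3)²) = 121/3; TS = 121.
CS = ½·(54 − 40.8)·4.4 = 29.04; PS = (40.8·4.4 − 21·4.4 − ½·1.5·4.4²) = 72.6; TS = 101.64.
DWL = 121 − 101.64 = 19.36.

DWL = 19.36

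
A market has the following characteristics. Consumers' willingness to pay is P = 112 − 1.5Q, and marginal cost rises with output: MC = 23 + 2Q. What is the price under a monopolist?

P = 85.3

Monopoly sets MR = MC: 112 − 3Q = 23 + 2Q ⇒ Q = 17.8, P = 112 − 1.5·17.8 = 85.3.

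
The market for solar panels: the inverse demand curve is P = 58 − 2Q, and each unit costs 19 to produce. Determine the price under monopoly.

The monopolist equates marginal revenue to marginal cost: 58 − 4Q = 19, so Q = 9.75. From demand, P = 38.5.

P = 38.5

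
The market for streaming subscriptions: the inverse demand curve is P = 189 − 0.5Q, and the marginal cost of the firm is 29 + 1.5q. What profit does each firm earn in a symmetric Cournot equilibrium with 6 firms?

In a 6-firm Cournot equilibrium, symmetry and the first-order condition give q = (189 − 29)/(5) = 32. So Q = 192 and P = 93.
Each firm's profit = 93·32 − (29·32 + ½·1.5·32²) = 1280.

π_i = 1280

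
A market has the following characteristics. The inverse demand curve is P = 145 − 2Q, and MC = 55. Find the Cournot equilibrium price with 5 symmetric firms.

P = 70

With 5 symmetric Cournot firms, each firm's FOC gives 145 − 12q = 55, so q = 7.5, Q = 5·7.5 = 37.5, and P = 70.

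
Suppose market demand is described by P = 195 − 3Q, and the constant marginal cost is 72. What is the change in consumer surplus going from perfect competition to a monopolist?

CS falls by 1891.125

Competitive firms price at marginal cost: P = 72, giving Q = 41.
CS = ½·(195 − 72)·41 = 2521.5.
Monopoly sets MR = MC: 195 − 6Q = 72 ⇒ Q = 20.5, P = 195 − 3·20.5 = 133.5.
CS = ½·(195 − 133.5)·20.5 = 630.375.
Change in consumer surplus: 630.375 − 2521.5 = −1891.125.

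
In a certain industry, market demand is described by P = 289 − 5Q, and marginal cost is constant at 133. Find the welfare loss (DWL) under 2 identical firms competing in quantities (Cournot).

DWL = 270.4

Perfect competition: P = MC = 133, so 289 − 5Q = 133 and Q = 31.2.
With 2 symmetric Cournot firms, each firm's FOC gives 289 − 15q = 133, so q = 10.4, Q = 2·10.4 = 20.8, and P = 185.
DWL is the triangle between Q = 20.8 and Q = 31.2: ½·(31.2 − 20.8)·(185 − 133) = 270.4.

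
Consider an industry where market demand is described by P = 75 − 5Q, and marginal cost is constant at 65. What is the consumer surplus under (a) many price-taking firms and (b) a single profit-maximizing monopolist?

Perfect competition: P = MC = 65, so 75 − 5Q = 65 and Q = 2.
CS = ½·(75 − 65)·2 = 10.
Monopoly sets MR = MC: 75 − 10Q = 65 ⇒ Q = 1, P = 75 − 5·1 = 70.
CS = ½·(75 − 70)·1 = 2.5.

Competition: CS = 10; Monopoly: CS = 2.5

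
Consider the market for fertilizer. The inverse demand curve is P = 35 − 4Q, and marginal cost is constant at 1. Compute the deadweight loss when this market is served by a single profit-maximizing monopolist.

Competitive firms price at marginal cost: P = 1, giving Q = 8.5.
The monopolist equates marginal revenue to marginal cost: 35 − 8Q = 1, so Q = 4.25. From demand, P = 18.
DWL is the triangle between Q = 4.25 and Q = 8.5: ½·(8.5 − 4.25)·(18 − 1) = 36.125.

DWL = 36.125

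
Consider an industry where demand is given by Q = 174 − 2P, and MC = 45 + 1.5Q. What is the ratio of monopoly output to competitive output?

Inverting demand: P = 87 − 0.5Q.
Monopoly sets MR = MC: 87 − Q = 45 + 1.5Q ⇒ Q = 16.8, P = 87 − 0.5·16.8 = 78.6.
Competitive equilibrium sets price equal to marginal cost: 87 − 0.5Q = 45 + 1.5Q, so Q = 21 and P = 76.5.
Ratio Q_m/Q_c = 16.8/21 = 0.8.

Q_m/Q_c = 0.8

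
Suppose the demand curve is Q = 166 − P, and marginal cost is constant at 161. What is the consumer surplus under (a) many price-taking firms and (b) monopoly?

Competition: CS = 12.5; Monopoly: CS = 3.125

Inverting demand: P = 166 − Q.
Competitive firms price at marginal cost: P = 161, giving Q = 5.
CS = ½·(166 − 161)·5 = 12.5.
Monopoly sets MR = MC: 166 − 2Q = 161 ⇒ Q = 2.5, P = 166 − 2.5 = 163.5.
CS = ½·(166 − 163.5)·2.5 = 3.125.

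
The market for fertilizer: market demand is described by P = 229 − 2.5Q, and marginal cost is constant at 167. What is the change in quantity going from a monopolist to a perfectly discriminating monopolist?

Quantity rises by 12.4

Monopoly sets MR = MC: 229 − 5Q = 167 ⇒ Q = 12.4, P = 229 − 2.5·12.4 = 198.
With perfect price discrimination, output is the efficient level Q = 24.8 (where demand meets MC), but every buyer pays their willingness to pay: CS = 0 and PS = total surplus.
Change in quantity: 24.8 − 12.4 = 12.4.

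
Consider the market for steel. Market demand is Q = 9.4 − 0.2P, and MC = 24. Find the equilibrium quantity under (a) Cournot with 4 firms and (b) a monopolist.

Cournot: Q = 3.68; Monopoly: Q = 2.3

Inverting demand: P = 47 − 5Q.
With 4 symmetric Cournot firms, each firm's FOC gives 47 − 25q = 24, so q = 0.92, Q = 4·0.92 = 3.68, and P = 28.6.
The monopolist equates marginal revenue to marginal cost: 47 − 10Q = 24, so Q = 2.3. From demand, P = 35.5.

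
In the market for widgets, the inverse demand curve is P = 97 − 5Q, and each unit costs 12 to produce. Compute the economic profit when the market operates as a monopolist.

The monopolist equates marginal revenue to marginal cost: 97 − 10Q = 12, so Q = 8.5. From demand, P = 54.5.
Profit = (54.5 − 12)·8.5 = 361.25.

Profit = 361.25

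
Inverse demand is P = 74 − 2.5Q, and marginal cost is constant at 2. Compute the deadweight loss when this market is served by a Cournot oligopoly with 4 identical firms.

Under competition P = MC = 2, so Q = (74 − 2)/2.5 = 28.8.
In a 4-firm Cournot equilibrium, symmetry and the first-order condition give q = (74 − 2)/(12.5) = 5.76. So Q = 23.04 and P = 16.4.
DWL is the triangle between Q = 23.04 and Q = 28.8: ½·(28.8 − 23.04)·(16.4 − 2) = 41.472.

DWL = 41.472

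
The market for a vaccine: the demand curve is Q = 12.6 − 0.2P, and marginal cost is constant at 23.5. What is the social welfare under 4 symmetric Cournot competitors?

Inverting demand: P = 63 − 5Q.
With 4 symmetric Cournot firms, each firm's FOC gives 63 − 25q = 23.5, so q = 1.58, Q = 4·1.58 = 6.32, and P = 31.4.
CS = ½·(63 − 31.4)·6.32 = 99.856; PS = (31.4 − 23.5)·6.32 = 49.928; TS = 149.784.

TS = 149.784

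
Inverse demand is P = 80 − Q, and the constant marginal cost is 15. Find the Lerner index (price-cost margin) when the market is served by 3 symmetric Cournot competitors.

Lerner index = 0.52

With 3 symmetric Cournot firms, each firm's FOC gives 80 − 4q = 15, so q = 16.25, Q = 3·16.25 = 48.75, and P = 31.25.
Lerner index = (P − MC)/P = (31.25 − 15)/31.25 = 0.52.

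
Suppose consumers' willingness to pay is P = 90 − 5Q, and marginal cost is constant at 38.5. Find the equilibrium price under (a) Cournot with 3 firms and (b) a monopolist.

Cournot: P = 51.375; Monopoly: P = 64.25

In a 3-firm Cournot equilibrium, symmetry and the first-order condition give q = (90 − 38.5)/(20) = 2.575. So Q = 7.725 and P = 51.375.
Monopoly sets MR = MC: 90 − 10Q = 38.5 ⇒ Q = 5.15, P = 90 − 5·5.15 = 64.25.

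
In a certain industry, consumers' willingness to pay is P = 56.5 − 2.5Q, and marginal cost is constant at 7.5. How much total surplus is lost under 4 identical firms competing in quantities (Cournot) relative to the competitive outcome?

DWL = 19.208

Competitive firms price at marginal cost: P = 7.5, giving Q = 19.6.
Cournot with 4 identical firms: the symmetric best-response condition is 56.5 − 12.5q = 7.5. Each firm produces q = 3.92, total output Q = 15.68, price P = 17.3.
DWL is the triangle between Q = 15.68 and Q = 19.6: ½·(19.6 − 15.68)·(17.3 − 7.5) = 19.208.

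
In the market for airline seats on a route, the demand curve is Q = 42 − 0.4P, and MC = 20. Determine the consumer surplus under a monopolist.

Inverting demand: P = 105 − 2.5Q.
A monopolist chooses Q where MR = MC. MR = 105 − 5Q; setting this equal to 20 gives Q = 17 and P = 62.5.
CS = ½·(105 − 62.5)·17 = 361.25.

CS = 361.25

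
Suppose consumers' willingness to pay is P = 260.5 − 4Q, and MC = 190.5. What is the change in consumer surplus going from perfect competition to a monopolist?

Consumer surplus falls by 459.375

Competitive firms price at marginal cost: P = 190.5, giving Q = 17.5.
CS = ½·(260.5 − 190.5)·17.5 = 612.5.
A monopolist chooses Q where MR = MC. MR = 260.5 − 8Q; setting this equal to 190.5 gives Q = 8.75 and P = 225.5.
CS = ½·(260.5 − 225.5)·8.75 = 153.125.
Change in consumer surplus: 153.125 − 612.5 = −459.375.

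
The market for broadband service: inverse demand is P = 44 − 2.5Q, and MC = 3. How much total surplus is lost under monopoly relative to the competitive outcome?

Under competition P = MC = 3, so Q = (44 − 3)/2.5 = 16.4.
The monopolist equates marginal revenue to marginal cost: 44 − 5Q = 3, so Q = 8.2. From demand, P = 23.5.
DWL is the triangle between Q = 8.2 and Q = 16.4: ½·(16.4 − 8.2)·(23.5 − 3) = 84.05.

DWL = 84.05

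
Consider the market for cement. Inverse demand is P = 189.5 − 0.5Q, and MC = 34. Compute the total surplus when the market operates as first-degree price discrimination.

Under first-degree price discrimination the firm charges each unit its demand price and produces up to where P = MC, i.e. Q = 311. Consumer surplus is zero; producer surplus equals total surplus.
TS = 24180.25 (equal to competitive TS).

TS = 24180.25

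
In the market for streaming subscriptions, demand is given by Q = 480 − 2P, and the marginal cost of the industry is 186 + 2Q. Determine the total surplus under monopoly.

TS = 567

Inverting demand: P = 240 − 0.5Q.
The monopolist equates marginal revenue to marginal cost: 240 − Q = 186 + 2Q, so Q = 18. From demand, P = 231.
CS = ½·(240 − 231)·18 = 81; PS = (231·18 − 186·18 − ½·2·18²) = 486; TS = 567.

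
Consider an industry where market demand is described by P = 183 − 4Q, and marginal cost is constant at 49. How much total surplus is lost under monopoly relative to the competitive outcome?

Perfect competition: P = MC = 49, so 183 − 4Q = 49 and Q = 33.5.
The monopolist equates marginal revenue to marginal cost: 183 − 8Q = 49, so Q = 16.75. From demand, P = 116.
DWL is the triangle between Q = 16.75 and Q = 33.5: ½·(33.5 − 16.75)·(116 − 49) = 561.125.

DWL = 561.125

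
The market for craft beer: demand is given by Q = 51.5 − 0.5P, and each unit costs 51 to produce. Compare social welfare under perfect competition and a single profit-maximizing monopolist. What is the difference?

Inverting demand: P = 103 − 2Q.
Under competition P = MC = 51, so Q = (103 − 51)/2 = 26.
CS = ½·(103 − 51)·26 = 676; PS = (51 − 51)·26 = 0; TS = 676.
Monopoly sets MR = MC: 103 − 4Q = 51 ⇒ Q = 13, P = 103 − 2·13 = 77.
CS = ½·(103 − 77)·13 = 169; PS = (77 − 51)·13 = 338; TS = 507.
Change in social welfare: 507 − 676 = −169.

Social welfare falls by 169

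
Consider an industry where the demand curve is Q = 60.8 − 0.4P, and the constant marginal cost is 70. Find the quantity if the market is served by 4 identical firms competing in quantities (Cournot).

Q = 26.24

Inverting demand: P = 152 − 2.5Q.
Cournot with 4 identical firms: the symmetric best-response condition is 152 − 12.5q = 70. Each firm produces q = 6.56, total output Q = 26.24, price P = 86.4.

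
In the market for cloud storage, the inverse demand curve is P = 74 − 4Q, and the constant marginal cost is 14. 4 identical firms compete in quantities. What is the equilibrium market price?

P = 26

In a 4-firm Cournot equilibrium, symmetry and the first-order condition give q = (74 − 14)/(20) = 3. So Q = 12 and P = 26.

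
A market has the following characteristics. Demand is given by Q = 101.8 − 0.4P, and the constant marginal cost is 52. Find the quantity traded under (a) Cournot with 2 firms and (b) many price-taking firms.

Inverting demand: P = 254.5 − 2.5Q.
In a 2-firm Cournot equilibrium, symmetry and the first-order condition give q = (254.5 − 52)/(7.5) = 27. So Q = 54 and P = 119.5.
Perfect competition: P = MC = 52, so 254.5 − 2.5Q = 52 and Q = 81.

Cournot: Q = 54; Competition: Q = 81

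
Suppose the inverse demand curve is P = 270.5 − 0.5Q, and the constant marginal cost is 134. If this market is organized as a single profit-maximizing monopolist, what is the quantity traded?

Q = 136.5

The monopolist equates marginal revenue to marginal cost: 270.5 − Q = 134, so Q = 136.5. From demand, P = 202.25.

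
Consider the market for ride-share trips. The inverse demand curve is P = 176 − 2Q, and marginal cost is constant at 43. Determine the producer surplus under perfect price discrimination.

A perfectly discriminating monopolist sells every unit with P(Q) ≥ MC(Q), so output equals the competitive quantity Q = 66.5. Each buyer pays their reservation price, so CS = 0 and the firm captures all surplus.
PS = ½·(176 − 43)·66.5 = 4422.25.

PS = 4422.25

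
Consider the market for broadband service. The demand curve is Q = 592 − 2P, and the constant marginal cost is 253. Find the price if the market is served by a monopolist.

Inverting demand: P = 296 − 0.5Q.
A monopolist chooses Q where MR = MC. MR = 296 − Q; setting this equal to 253 gives Q = 43 and P = 274.5.

P = 274.5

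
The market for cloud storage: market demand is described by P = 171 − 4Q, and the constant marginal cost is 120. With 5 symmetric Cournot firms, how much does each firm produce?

In a 5-firm Cournot equilibrium, symmetry and the first-order condition give q = (171 − 120)/(24) = 2.125. So Q = 10.625 and P = 128.5.

q_i = 2.125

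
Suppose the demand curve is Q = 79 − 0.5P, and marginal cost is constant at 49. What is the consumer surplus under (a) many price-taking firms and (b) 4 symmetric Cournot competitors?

Competition: CS = 2970.25; Cournot: CS = 1900.96

Inverting demand: P = 158 − 2Q.
Competitive firms price at marginal cost: P = 49, giving Q = 54.5.
CS = ½·(158 − 49)·54.5 = 2970.25.
Cournot with 4 identical firms: the symmetric best-response condition is 158 − 10q = 49. Each firm produces q = 10.9, total output Q = 43.6, price P = 70.8.
CS = ½·(158 − 70.8)·43.6 = 1900.96.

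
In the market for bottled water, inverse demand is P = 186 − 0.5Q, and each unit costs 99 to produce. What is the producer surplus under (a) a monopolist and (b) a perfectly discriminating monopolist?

Monopoly: PS = 3784.5; Perfect PD: PS = 7569

A monopolist chooses Q where MR = MC. MR = 186 − Q; setting this equal to 99 gives Q = 87 and P = 142.5.
PS = (142.5 − 99)·87 = 3784.5.
Under first-degree price discrimination the firm charges each unit its demand price and produces up to where P = MC, i.e. Q = 174. Consumer surplus is zero; producer surplus equals total surplus.
PS = ½·(186 − 99)·174 = 7569.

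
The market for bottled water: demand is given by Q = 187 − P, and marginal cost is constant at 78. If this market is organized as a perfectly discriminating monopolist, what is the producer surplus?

Inverting demand: P = 187 − Q.
With perfect price discrimination, output is the efficient level Q = 109 (where demand meets MC), but every buyer pays their willingness to pay: CS = 0 and PS = total surplus.
PS = ½·(187 − 78)·109 = 5940.5.

PS = 5940.5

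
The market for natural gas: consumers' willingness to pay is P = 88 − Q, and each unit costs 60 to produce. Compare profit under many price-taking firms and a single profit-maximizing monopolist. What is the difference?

Profit rises by 196

Perfect competition: P = MC = 60, so 88 − Q = 60 and Q = 28.
Profit = (60 − 60)·28 = 0.
The monopolist equates marginal revenue to marginal cost: 88 − 2Q = 60, so Q = 14. From demand, P = 74.
Profit = (74 − 60)·14 = 196.
Change in profit: 196 − 0 = 196.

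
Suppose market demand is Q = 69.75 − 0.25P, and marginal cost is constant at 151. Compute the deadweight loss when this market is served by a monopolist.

Inverting demand: P = 279 − 4Q.
Competitive firms price at marginal cost: P = 151, giving Q = 32.
The monopolist equates marginal revenue to marginal cost: 279 − 8Q = 151, so Q = 16. From demand, P = 215.
DWL is the triangle between Q = 16 and Q = 32: ½·(32 − 16)·(215 − 151) = 512.

DWL = 512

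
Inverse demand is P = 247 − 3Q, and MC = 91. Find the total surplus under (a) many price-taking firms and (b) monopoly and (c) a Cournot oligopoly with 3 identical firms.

Competition: TS = 4056; Monopoly: TS = 3042; Cournot: TS = 3802.5

Perfect competition: P = MC = 91, so 247 − 3Q = 91 and Q = 52.
CS = ½·(247 − 91)·52 = 4056; PS = (91 − 91)·52 = 0; TS = 4056.
The monopolist equates marginal revenue to marginal cost: 247 − 6Q = 91, so Q = 26. From demand, P = 169.
CS = ½·(247 − 169)·26 = 1014; PS = (169 − 91)·26 = 2028; TS = 3042.
Cournot with 3 identical firms: the symmetric best-response condition is 247 − 12q = 91. Each firm produces q = 13, total output Q = 39, price P = 130.
CS = ½·(247 − 130)·39 = 2281.5; PS = (130 − 91)·39 = 1521; TS = 3802.5.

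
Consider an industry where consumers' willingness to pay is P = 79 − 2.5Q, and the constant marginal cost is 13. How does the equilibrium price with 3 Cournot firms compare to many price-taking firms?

Cournot: P = 29.5; Competition: P = 13

Cournot with 3 identical firms: the symmetric best-response condition is 79 − 10q = 13. Each firm produces q = 6.6, total output Q = 19.8, price P = 29.5.
Competitive firms price at marginal cost: P = 13, giving Q = 26.4.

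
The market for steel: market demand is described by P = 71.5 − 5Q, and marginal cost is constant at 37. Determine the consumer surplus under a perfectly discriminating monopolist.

A perfectly discriminating monopolist sells every unit with P(Q) ≥ MC(Q), so output equals the competitive quantity Q = 6.9. Each buyer pays their reservation price, so CS = 0 and the firm captures all surplus.
CS = 0.

CS = 0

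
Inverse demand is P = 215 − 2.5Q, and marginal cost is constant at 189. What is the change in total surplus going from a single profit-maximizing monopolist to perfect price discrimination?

The monopolist equates marginal revenue to marginal cost: 215 − 5Q = 189, so Q = 5.2. From demand, P = 202.
CS = ½·(215 − 202)·5.2 = 33.8; PS = (202 − 189)·5.2 = 67.6; TS = 101.4.
Under first-degree price discrimination the firm charges each unit its demand price and produces up to where P = MC, i.e. Q = 10.4. Consumer surplus is zero; producer surplus equals total surplus.
TS = 135.2 (equal to competitive TS).
Change in total surplus: 135.2 − 101.4 = 33.8.

TS rises by 33.8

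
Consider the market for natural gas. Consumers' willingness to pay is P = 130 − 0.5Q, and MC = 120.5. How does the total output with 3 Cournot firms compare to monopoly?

Cournot with 3 identical firms: the symmetric best-response condition is 130 − 2q = 120.5. Each firm produces q = 4.75, total output Q = 14.25, price P = 122.875.
Monopoly sets MR = MC: 130 − Q = 120.5 ⇒ Q = 9.5, P = 130 − 0.5·9.5 = 125.25.

Cournot: Q = 14.25; Monopoly: Q = 9.5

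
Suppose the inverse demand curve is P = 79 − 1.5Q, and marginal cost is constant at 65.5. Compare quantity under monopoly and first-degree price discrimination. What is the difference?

The monopolist equates marginal revenue to marginal cost: 79 − 3Q = 65.5, so Q = 4.5. From demand, P = 72.25.
A perfectly discriminating monopolist sells every unit with P(Q) ≥ MC(Q), so output equals the competitive quantity Q = 9. Each buyer pays their reservation price, so CS = 0 and the firm captures all surplus.
Change in quantity: 9 − 4.5 = 4.5.

Quantity rises by 4.5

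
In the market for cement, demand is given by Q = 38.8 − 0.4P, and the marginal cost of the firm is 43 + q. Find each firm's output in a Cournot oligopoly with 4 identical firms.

Inverting demand: P = 97 − 2.5Q.
With 4 symmetric Cournot firms, each firm's FOC gives 97 − 12.5q = 43 + q, so q = 4, Q = 4·4 = 16, and P = 57.

q_i = 4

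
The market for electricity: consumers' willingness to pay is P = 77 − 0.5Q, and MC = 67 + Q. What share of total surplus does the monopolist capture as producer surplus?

A monopolist chooses Q where MR = MC. MR = 77 − Q; setting this equal to 67 + Q gives Q = 5 and P = 74.5.
CS = ½·(77 − 74.5)·5 = 6.25.
PS = P·Q − VC(Q) = 74.5·5 − (67·5 + ½·1·5²) = 25.
Share captured = PS/TS = 25/31.25 = 0.8.

PS/TS = 0.8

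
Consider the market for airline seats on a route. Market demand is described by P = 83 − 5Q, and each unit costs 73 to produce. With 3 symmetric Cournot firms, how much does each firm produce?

Cournot with 3 identical firms: the symmetric best-response condition is 83 − 20q = 73. Each firm produces q = 0.5, total output Q = 1.5, price P = 75.5.

q_i = 0.5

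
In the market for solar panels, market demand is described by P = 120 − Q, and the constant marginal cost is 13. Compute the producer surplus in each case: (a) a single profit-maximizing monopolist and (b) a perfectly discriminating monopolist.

The monopolist equates marginal revenue to marginal cost: 120 − 2Q = 13, so Q = 53.5. From demand, P = 66.5.
PS = (66.5 − 13)·53.5 = 2862.25.
With perfect price discrimination, output is the efficient level Q = 107 (where demand meets MC), but every buyer pays their willingness to pay: CS = 0 and PS = total surplus.
PS = ½·(120 − 13)·107 = 5724.5.

Monopoly: PS = 2862.25; Perfect PD: PS = 5724.5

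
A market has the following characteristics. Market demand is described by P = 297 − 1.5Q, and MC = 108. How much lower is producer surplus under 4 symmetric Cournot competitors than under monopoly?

A monopolist chooses Q where MR = MC. MR = 297 − 3Q; setting this equal to 108 gives Q = 63 and P = 202.5.
PS = (202.5 − 108)·63 = 5953.5.
With 4 symmetric Cournot firms, each firm's FOC gives 297 − 7.5q = 108, so q = 25.2, Q = 4·25.2 = 100.8, and P = 145.8.
PS = (145.8 − 108)·100.8 = 3810.24.
Change in producer surplus: 3810.24 − 5953.5 = −2143.26.

PS falls by 2143.26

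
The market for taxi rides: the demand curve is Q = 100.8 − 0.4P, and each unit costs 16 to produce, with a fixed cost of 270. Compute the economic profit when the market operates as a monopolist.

Profit = 5299.6

Inverting demand: P = 252 − 2.5Q.
The monopolist equates marginal revenue to marginal cost: 252 − 5Q = 16, so Q = 47.2. From demand, P = 134.
Profit = (134 − 16)·47.2 − 270 = 5299.6.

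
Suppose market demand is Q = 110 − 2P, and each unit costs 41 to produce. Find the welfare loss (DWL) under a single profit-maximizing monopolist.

DWL = 49

Inverting demand: P = 55 − 0.5Q.
Perfect competition: P = MC = 41, so 55 − 0.5Q = 41 and Q = 28.
A monopolist chooses Q where MR = MC. MR = 55 − Q; setting this equal to 41 gives Q = 14 and P = 48.
DWL is the triangle between Q = 14 and Q = 28: ½·(28 − 14)·(48 − 41) = 49.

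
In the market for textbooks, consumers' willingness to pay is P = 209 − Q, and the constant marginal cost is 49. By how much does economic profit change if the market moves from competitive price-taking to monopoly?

Competitive firms price at marginal cost: P = 49, giving Q = 160.
Profit = (49 − 49)·160 = 0.
The monopolist equates marginal revenue to marginal cost: 209 − 2Q = 49, so Q = 80. From demand, P = 129.
Profit = (129 − 49)·80 = 6400.
Change in economic profit: 6400 − 0 = 6400.

π rises by 6400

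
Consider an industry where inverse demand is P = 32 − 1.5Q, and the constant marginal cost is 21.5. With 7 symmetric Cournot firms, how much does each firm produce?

q_i = 0.875

In a 7-firm Cournot equilibrium, symmetry and the first-order condition give q = (32 − 21.5)/(12) = 0.875. So Q = 6.125 and P = 365/16.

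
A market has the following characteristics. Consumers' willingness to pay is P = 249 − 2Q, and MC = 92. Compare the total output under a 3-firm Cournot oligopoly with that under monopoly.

Cournot with 3 identical firms: the symmetric best-response condition is 249 − 8q = 92. Each firm produces q = 19.625, total output Q = 58.875, price P = 131.25.
A monopolist chooses Q where MR = MC. MR = 249 − 4Q; setting this equal to 92 gives Q = 39.25 and P = 170.5.

Cournot: Q = 58.875; Monopoly: Q = 39.25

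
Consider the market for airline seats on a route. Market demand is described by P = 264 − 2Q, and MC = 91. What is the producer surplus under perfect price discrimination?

A perfectly discriminating monopolist sells every unit with P(Q) ≥ MC(Q), so output equals the competitive quantity Q = 86.5. Each buyer pays their reservation price, so CS = 0 and the firm captures all surplus.
PS = ½·(264 − 91)·86.5 = 7482.25.

PS = 7482.25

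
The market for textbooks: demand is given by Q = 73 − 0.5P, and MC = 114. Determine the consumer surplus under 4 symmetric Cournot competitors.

CS = 163.84

Inverting demand: P = 146 − 2Q.
With 4 symmetric Cournot firms, each firm's FOC gives 146 − 10q = 114, so q = 3.2, Q = 4·3.2 = 12.8, and P = 120.4.
CS = ½·(146 − 120.4)·12.8 = 163.84.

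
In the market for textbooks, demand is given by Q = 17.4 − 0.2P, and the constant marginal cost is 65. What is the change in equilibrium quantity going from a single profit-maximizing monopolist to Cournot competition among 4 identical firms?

Inverting demand: P = 87 − 5Q.
Monopoly sets MR = MC: 87 − 10Q = 65 ⇒ Q = 2.2, P = 87 − 5·2.2 = 76.
In a 4-firm Cournot equilibrium, symmetry and the first-order condition give q = (87 − 65)/(25) = 0.88. So Q = 3.52 and P = 69.4.
Change in equilibrium quantity: 3.52 − 2.2 = 1.32.

Equilibrium quantity rises by 1.32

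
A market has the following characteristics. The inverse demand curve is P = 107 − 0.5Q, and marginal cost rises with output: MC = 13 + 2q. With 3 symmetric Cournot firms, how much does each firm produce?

Cournot with 3 identical firms: the symmetric best-response condition is 107 − 2q = 13 + 2q. Each firm produces q = 23.5, total output Q = 70.5, price P = 71.75.

q_i = 23.5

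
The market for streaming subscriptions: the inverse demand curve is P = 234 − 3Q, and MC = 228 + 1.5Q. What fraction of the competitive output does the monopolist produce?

Q_m/Q_c = 0.6

A monopolist chooses Q where MR = MC. MR = 234 − 6Q; setting this equal to 228 + 1.5Q gives Q = 0.8 and P = 231.6.
Under competition P = MC: 234 − 3Q = 228 + 1.5Q ⇒ Q = 4/3, P = 230.
Ratio Q_m/Q_c = 0.8/(4/3) = 0.6.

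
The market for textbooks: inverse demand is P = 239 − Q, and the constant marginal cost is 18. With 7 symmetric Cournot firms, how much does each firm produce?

In a 7-firm Cournot equilibrium, symmetry and the first-order condition give q = (239 − 18)/(8) = 27.625. So Q = 193.375 and P = 45.625.

q_i = 27.625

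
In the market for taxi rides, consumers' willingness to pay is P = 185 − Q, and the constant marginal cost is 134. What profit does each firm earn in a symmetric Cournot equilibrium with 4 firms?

In a 4-firm Cournot equilibrium, symmetry and the first-order condition give q = (185 − 134)/(5) = 10.2. So Q = 40.8 and P = 144.2.
Each firm's profit = (144.2 − 134)·10.2 = 104.04.

π_i = 104.04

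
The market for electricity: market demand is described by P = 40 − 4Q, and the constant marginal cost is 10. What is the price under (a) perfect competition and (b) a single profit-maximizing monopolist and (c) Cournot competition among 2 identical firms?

Competition: P = 10; Monopoly: P = 25; Cournot: P = 20

Under competition P = MC = 10, so Q = (40 − 10)/4 = 7.5.
A monopolist chooses Q where MR = MC. MR = 40 − 8Q; setting this equal to 10 gives Q = 3.75 and P = 25.
In a 2-firm Cournot equilibrium, symmetry and the first-order condition give q = (40 − 10)/(12) = 2.5. So Q = 5 and P = 20.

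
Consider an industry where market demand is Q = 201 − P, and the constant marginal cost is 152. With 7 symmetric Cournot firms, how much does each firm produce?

q_i = 6.125

Inverting demand: P = 201 − Q.
With 7 symmetric Cournot firms, each firm's FOC gives 201 − 8q = 152, so q = 6.125, Q = 7·6.125 = 42.875, and P = 158.125.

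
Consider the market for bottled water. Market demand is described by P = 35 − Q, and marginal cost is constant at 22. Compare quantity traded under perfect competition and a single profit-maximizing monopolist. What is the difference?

Competitive firms price at marginal cost: P = 22, giving Q = 13.
The monopolist equates marginal revenue to marginal cost: 35 − 2Q = 22, so Q = 6.5. From demand, P = 28.5.
Change in quantity traded: 6.5 − 13 = −6.5.

Q falls by 6.5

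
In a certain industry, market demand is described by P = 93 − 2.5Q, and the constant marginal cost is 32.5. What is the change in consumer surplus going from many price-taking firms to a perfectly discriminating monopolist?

Consumer surplus falls by 732.05

Competitive firms price at marginal cost: P = 32.5, giving Q = 24.2.
CS = ½·(93 − 32.5)·24.2 = 732.05.
Under first-degree price discrimination the firm charges each unit its demand price and produces up to where P = MC, i.e. Q = 24.2. Consumer surplus is zero; producer surplus equals total surplus.
CS = 0.
Change in consumer surplus: 0 − 732.05 = −732.05.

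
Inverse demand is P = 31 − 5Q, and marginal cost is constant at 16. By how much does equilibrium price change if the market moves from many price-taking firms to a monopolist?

Equilibrium price rises by 7.5

Perfect competition: P = MC = 16, so 31 − 5Q = 16 and Q = 3.
Monopoly sets MR = MC: 31 − 10Q = 16 ⇒ Q = 1.5, P = 31 − 5·1.5 = 23.5.
Change in equilibrium price: 23.5 − 16 = 7.5.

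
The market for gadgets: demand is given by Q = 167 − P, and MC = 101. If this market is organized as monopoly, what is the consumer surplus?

Inverting demand: P = 167 − Q.
Monopoly sets MR = MC: 167 − 2Q = 101 ⇒ Q = 33, P = 167 − 33 = 134.
CS = ½·(167 − 134)·33 = 544.5.

CS = 544.5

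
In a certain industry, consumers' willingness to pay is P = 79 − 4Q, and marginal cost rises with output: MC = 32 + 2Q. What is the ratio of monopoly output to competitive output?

Monopoly sets MR = MC: 79 − 8Q = 32 + 2Q ⇒ Q = 4.7, P = 79 − 4·4.7 = 60.2.
Under competition P = MC: 79 − 4Q = 32 + 2Q ⇒ Q = 47/6, P = 143/3.
Ratio Q_m/Q_c = 4.7/(47/6) = 0.6.

Q_m/Q_c = 0.6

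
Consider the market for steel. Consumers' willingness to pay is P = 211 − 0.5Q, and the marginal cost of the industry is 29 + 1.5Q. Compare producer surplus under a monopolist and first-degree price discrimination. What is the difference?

The monopolist equates marginal revenue to marginal cost: 211 − Q = 29 + 1.5Q, so Q = 72.8. From demand, P = 174.6.
PS = P·Q − VC(Q) = 174.6·72.8 − (29·72.8 + ½·1.5·72.8²) = 6624.8.
Under first-degree price discrimination the firm charges each unit its demand price and produces up to where P = MC, i.e. Q = 91. Consumer surplus is zero; producer surplus equals total surplus.
PS = ½·(211 − 29)·91 = 8281.
Change in producer surplus: 8281 − 6624.8 = 1656.2.

Producer surplus rises by 1656.2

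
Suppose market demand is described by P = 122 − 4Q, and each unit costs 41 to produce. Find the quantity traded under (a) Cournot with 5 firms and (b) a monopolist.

In a 5-firm Cournot equilibrium, symmetry and the first-order condition give q = (122 − 41)/(24) = 3.375. So Q = 16.875 and P = 54.5.
Monopoly sets MR = MC: 122 − 8Q = 41 ⇒ Q = 10.125, P = 122 − 4·10.125 = 81.5.

Cournot: Q = 16.875; Monopoly: Q = 10.125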